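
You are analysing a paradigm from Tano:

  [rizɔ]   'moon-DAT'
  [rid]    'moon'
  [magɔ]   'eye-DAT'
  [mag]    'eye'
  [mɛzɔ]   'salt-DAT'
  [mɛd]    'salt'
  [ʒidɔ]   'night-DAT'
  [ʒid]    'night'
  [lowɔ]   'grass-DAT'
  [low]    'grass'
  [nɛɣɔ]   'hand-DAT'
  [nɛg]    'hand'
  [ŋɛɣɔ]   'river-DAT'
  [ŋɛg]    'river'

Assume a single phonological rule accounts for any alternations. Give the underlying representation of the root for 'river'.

/ŋɛɣ/

In [ŋɛɣɔ] and [ŋɛg] the final segment of 'river' alternates: [ɣ] ~ [g].
The stem 'eye' ([magɔ], [mag]) shows [g] unchanged in both environments, so [g] cannot be basic with [ɣ] derived before the DAT suffix.
The underlying segment must be /ɣ/; voiced fricatives become stops word-finally, yielding [g] there.
The underlying form of 'river' is therefore /ŋɛɣ/.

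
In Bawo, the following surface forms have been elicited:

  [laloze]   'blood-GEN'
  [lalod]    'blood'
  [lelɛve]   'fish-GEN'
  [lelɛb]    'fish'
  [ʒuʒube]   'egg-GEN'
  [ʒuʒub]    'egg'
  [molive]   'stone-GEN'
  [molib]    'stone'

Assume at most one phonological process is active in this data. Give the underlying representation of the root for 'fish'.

/lelɛv/

The stem for 'fish' ends in [v] in [lelɛve] but [b] in [lelɛb].
Compare 'egg', with invariant [b] in [ʒuʒube] and [ʒuʒub]: an analysis with underlying /b/ and a rule producing [v] before the GEN suffix would wrongly predict alternation here too.
The underlying segment must be /v/; voiced fricatives become stops word-finally, yielding [b] there.
The underlying form of 'fish' is therefore /lelɛv/.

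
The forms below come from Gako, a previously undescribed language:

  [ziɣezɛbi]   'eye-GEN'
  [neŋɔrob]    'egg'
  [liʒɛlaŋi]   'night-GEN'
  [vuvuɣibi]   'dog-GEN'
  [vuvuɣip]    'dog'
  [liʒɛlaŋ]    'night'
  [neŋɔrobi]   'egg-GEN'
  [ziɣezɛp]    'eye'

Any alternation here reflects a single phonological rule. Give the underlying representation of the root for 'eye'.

/ziɣezɛp/

The stem for 'eye' ends in [b] in [ziɣezɛbi] but [p] in [ziɣezɛp].
But 'egg' keeps [b] in both environments ([neŋɔrobi], [neŋɔrob]), so there is no rule changing /b/ to [p] in isolation.
The underlying segment must be /p/; voiceless stops become voiced between vowels, yielding [b] there.
The underlying form of 'eye' is therefore /ziɣezɛp/.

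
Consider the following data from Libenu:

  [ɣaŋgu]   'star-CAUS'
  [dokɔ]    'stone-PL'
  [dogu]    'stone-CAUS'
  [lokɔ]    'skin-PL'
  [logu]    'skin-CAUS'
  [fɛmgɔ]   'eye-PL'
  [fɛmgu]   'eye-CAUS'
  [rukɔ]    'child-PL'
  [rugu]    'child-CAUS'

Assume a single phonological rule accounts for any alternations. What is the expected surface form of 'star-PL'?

The PL suffix surfaces as [-gɔ] and [-kɔ], depending on the final segment of the stem.
By contrast the CAUS suffix keeps its initial [g] throughout — that segment must be underlying.
So the underlying form is /-kɔ/, and voiceless stops become voiced after a nasal.
After 'star', which ends in a nasal, the suffix surfaces as [-gɔ], giving [ɣaŋgɔ].

[ɣaŋgɔ]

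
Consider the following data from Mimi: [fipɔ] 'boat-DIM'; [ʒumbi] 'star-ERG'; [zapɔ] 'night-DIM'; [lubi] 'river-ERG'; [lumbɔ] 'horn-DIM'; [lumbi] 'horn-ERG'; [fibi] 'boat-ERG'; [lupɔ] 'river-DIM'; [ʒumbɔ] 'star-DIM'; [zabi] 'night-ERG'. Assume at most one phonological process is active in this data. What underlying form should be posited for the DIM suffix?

/-pɔ/

The DIM suffix surfaces as [-bɔ] and [-pɔ], depending on the final segment of the stem.
The ERG suffix, which begins with [b], is invariant after every stem; so [b] is not altered by any rule here.
The DIM suffix is therefore /-pɔ/ underlyingly, with post-nasal voicing: voiceless stops become voiced after a nasal.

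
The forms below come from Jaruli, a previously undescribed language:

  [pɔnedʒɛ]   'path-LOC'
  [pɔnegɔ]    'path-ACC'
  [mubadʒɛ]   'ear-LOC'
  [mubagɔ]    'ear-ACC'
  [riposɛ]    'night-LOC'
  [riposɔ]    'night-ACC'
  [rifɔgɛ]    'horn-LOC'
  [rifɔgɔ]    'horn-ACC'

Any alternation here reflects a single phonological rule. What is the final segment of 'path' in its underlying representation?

In [pɔnedʒɛ] and [pɔnegɔ] the final segment of 'path' alternates: [dʒ] ~ [g].
The stem 'horn' ([rifɔgɛ], [rifɔgɔ]) shows [g] unchanged in both environments, so [g] cannot be basic with [dʒ] derived before the LOC suffix.
So /dʒ/ is underlying, and a rule of depalatalization — palato-alveolar /dʒ/ becomes [g] when no front vowel follows — gives [g].

/dʒ/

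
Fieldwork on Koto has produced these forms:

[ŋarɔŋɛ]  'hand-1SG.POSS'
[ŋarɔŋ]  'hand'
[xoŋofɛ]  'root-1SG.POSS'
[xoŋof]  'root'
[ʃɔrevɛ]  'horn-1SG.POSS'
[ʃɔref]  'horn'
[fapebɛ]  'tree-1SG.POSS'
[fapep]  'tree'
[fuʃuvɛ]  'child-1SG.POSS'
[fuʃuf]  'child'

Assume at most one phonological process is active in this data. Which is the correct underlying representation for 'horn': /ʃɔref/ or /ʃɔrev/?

The root 'horn' surfaces as [ʃɔrevɛ] and [ʃɔref], with a stem-final [v] ~ [f] alternation.
But 'root' keeps [f] in both environments ([xoŋofɛ], [xoŋof]), so there is no rule changing /f/ to [v] before the 1SG.POSS suffix.
Therefore /v/ is basic and [f] is derived by word-final obstruent devoicing (voiced obstruents become voiceless word-finally).

/ʃɔrev/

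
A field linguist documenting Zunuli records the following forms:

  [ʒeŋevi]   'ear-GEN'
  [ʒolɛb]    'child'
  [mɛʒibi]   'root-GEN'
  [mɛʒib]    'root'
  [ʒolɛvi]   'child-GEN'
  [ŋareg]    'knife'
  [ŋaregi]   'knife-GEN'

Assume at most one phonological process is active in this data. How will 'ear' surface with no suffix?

The root 'child' surfaces as [ʒolɛb] and [ʒolɛvi], with a stem-final [b] ~ [v] alternation.
Compare 'root', with invariant [b] in [mɛʒib] and [mɛʒibi]: an analysis with underlying /b/ and a rule producing [v] before the GEN suffix would wrongly predict alternation here too.
The underlying segment must be /v/; voiced fricatives become stops word-finally, yielding [b] there.
From [ʒeŋevi] the stem 'ear' is /ʒeŋev/; word-finally this yields [ʒeŋeb].

[ʒeŋeb]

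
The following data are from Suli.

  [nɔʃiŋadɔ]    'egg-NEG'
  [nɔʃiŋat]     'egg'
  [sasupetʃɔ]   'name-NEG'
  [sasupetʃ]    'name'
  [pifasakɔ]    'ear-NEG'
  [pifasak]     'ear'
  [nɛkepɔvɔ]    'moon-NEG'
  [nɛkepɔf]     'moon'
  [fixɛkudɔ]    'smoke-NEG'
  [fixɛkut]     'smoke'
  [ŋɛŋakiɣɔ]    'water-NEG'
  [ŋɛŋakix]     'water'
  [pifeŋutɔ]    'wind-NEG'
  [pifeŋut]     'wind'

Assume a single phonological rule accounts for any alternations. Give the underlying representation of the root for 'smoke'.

'smoke' shows [d] ~ [t] at the end of the stem ([fixɛkudɔ] vs [fixɛkut]).
If /t/ were underlying and a rule turned it into [d] before the NEG suffix, 'wind' would also alternate; but it has [t] in both [pifeŋutɔ] and [pifeŋut].
Therefore /d/ is basic and [t] is derived by word-final obstruent devoicing (voiced obstruents become voiceless word-finally).
Hence 'smoke' is /fixɛkud/ underlyingly.

/fixɛkud/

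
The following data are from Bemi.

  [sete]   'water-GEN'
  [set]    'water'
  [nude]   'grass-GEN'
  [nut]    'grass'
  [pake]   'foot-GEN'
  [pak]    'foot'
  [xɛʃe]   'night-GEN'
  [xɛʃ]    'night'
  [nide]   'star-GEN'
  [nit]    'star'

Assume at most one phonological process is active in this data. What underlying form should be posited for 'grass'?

The stem for 'grass' ends in [d] in [nude] but [t] in [nut].
Compare 'water', with invariant [t] in [sete] and [set]: an analysis with underlying /t/ and a rule producing [d] before the GEN suffix would wrongly predict alternation here too.
The underlying segment must be /d/; voiced obstruents become voiceless word-finally, yielding [t] there.
The underlying form of 'grass' is therefore /nud/.

/nud/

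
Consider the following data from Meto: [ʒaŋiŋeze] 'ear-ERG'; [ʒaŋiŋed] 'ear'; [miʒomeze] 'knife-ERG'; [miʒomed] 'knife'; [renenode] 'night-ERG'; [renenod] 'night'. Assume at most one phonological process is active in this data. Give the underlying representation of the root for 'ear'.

The root 'ear' surfaces as [ʒaŋiŋeze] and [ʒaŋiŋed], with a stem-final [z] ~ [d] alternation.
But 'night' keeps [d] in both environments ([renenode], [renenod]), so there is no rule changing /d/ to [z] before the ERG suffix.
Therefore /z/ is basic and [d] is derived by word-final hardening (voiced fricatives become stops word-finally).
Hence 'ear' is /ʒaŋiŋez/ underlyingly.

/ʒaŋiŋez/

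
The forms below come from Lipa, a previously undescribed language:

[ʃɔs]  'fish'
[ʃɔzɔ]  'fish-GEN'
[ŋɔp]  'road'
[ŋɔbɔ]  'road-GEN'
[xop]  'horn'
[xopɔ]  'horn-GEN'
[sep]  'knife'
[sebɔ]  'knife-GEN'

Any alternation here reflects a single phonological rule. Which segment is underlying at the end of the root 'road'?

The stem for 'road' ends in [p] in [ŋɔp] but [b] in [ŋɔbɔ].
But 'horn' keeps [p] in both environments ([xop], [xopɔ]), so there is no rule changing /p/ to [b] before the GEN suffix.
The underlying segment must be /b/; voiced obstruents become voiceless word-finally, yielding [p] there.

/b/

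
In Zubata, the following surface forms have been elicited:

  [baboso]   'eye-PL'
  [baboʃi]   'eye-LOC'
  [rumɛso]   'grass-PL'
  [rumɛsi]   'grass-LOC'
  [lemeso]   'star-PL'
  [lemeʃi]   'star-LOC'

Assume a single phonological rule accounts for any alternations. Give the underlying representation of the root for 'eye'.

The stem for 'eye' ends in [s] in [baboso] but [ʃ] in [baboʃi].
The stem 'grass' ([rumɛso], [rumɛsi]) shows [s] unchanged in both environments, so [s] cannot be basic with [ʃ] derived before the LOC suffix.
So /ʃ/ is underlying, and a rule of depalatalization — palato-alveolar /ʃ/ becomes [s] when no front vowel follows — gives [s].

/baboʃ/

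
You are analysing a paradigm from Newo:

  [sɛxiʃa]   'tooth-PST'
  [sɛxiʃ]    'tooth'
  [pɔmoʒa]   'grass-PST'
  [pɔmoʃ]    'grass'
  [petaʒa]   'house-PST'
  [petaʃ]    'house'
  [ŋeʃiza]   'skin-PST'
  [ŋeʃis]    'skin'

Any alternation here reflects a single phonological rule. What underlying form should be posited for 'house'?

/petaʒ/

The root 'house' surfaces as [petaʒa] and [petaʃ], with a stem-final [ʒ] ~ [ʃ] alternation.
If /ʃ/ were underlying and a rule turned it into [ʒ] before the PST suffix, 'tooth' would also alternate; but it has [ʃ] in both [sɛxiʃa] and [sɛxiʃ].
Therefore /ʒ/ is basic and [ʃ] is derived by word-final obstruent devoicing (voiced obstruents become voiceless word-finally).
The underlying form of 'house' is therefore /petaʒ/.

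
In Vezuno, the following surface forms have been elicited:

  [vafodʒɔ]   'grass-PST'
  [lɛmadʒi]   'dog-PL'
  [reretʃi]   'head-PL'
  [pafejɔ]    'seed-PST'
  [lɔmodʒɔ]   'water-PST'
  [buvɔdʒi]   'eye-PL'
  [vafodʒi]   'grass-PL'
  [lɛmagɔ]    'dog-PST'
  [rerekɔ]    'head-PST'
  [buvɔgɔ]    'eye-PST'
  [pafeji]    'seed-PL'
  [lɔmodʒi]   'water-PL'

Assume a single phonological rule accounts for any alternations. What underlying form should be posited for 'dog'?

/lɛmag/

The root 'dog' surfaces as [lɛmagɔ] and [lɛmadʒi], with a stem-final [g] ~ [dʒ] alternation.
But 'water' keeps [dʒ] in both environments ([lɔmodʒɔ], [lɔmodʒi]), so there is no rule changing /dʒ/ to [g] before the PST suffix.
The underlying segment must be /g/; /k/ and /g/ become palato-alveolar [tʃ] and [dʒ] before a front vowel, yielding [dʒ] there.
Hence 'dog' is /lɛmag/ underlyingly.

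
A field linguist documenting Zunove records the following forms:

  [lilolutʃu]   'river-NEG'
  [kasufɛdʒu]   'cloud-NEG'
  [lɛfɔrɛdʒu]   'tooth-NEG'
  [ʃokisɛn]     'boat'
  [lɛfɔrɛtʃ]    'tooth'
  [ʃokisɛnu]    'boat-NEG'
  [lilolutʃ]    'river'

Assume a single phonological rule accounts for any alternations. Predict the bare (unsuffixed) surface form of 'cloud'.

[kasufɛtʃ]

'tooth' shows [tʃ] ~ [dʒ] at the end of the stem ([lɛfɔrɛtʃ] vs [lɛfɔrɛdʒu]).
The stem 'river' ([lilolutʃ], [lilolutʃu]) shows [tʃ] unchanged in both environments, so [tʃ] cannot be basic with [dʒ] derived before the NEG suffix.
The alternation reflects word-final obstruent devoicing: voiced obstruents become voiceless word-finally. /dʒ/ is underlying.
The one attested form of 'cloud', [kasufɛdʒu], shows underlying /kasufɛdʒ/. Applying the same rule word-finally gives [kasufɛtʃ].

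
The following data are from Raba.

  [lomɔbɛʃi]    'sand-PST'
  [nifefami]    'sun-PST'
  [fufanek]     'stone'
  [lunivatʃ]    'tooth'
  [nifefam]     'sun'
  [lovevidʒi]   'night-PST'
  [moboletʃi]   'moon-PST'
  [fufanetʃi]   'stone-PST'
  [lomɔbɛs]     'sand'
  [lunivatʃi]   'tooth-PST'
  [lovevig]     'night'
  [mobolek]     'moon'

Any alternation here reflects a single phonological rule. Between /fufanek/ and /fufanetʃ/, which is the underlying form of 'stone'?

The stem for 'stone' ends in [tʃ] in [fufanetʃi] but [k] in [fufanek].
The stem 'tooth' ([lunivatʃi], [lunivatʃ]) shows [tʃ] unchanged in both environments, so [tʃ] cannot be basic with [k] derived in isolation.
So /k/ is underlying, and a rule of palatalization before a front vowel — /k/, /g/ and /s/ become palato-alveolar [tʃ], [dʒ] and [ʃ] before a front vowel — gives [tʃ].

/fufanek/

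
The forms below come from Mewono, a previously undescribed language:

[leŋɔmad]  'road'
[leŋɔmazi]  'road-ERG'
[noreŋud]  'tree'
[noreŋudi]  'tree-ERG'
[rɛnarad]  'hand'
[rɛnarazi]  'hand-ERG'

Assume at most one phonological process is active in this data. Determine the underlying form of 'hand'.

The root 'hand' surfaces as [rɛnarad] and [rɛnarazi], with a stem-final [d] ~ [z] alternation.
Compare 'tree', with invariant [d] in [noreŋud] and [noreŋudi]: an analysis with underlying /d/ and a rule producing [z] before the ERG suffix would wrongly predict alternation here too.
The underlying segment must be /z/; voiced fricatives become stops word-finally, yielding [d] there.

/rɛnaraz/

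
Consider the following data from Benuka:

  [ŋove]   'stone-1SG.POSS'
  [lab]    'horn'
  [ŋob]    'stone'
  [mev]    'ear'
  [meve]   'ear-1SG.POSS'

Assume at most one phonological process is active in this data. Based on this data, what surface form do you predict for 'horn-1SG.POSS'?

[lave]

The stem for 'stone' ends in [b] in [ŋob] but [v] in [ŋove].
If /v/ were underlying and a rule turned it into [b] in isolation, 'ear' would also alternate; but it has [v] in both [mev] and [meve].
The underlying segment must be /b/; voiced stops become fricatives between vowels, yielding [v] there.
From [lab] the stem 'horn' is /lab/; between vowels this yields [lave].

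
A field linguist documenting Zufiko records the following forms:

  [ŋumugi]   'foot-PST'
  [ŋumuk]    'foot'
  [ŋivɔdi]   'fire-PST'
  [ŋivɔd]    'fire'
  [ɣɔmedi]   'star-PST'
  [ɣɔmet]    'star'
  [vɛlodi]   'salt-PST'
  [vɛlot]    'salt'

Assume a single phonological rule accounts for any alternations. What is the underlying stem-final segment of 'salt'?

/t/

The root 'salt' surfaces as [vɛlodi] and [vɛlot], with a stem-final [d] ~ [t] alternation.
The stem 'fire' ([ŋivɔdi], [ŋivɔd]) shows [d] unchanged in both environments, so [d] cannot be basic with [t] derived in isolation.
The alternation reflects intervocalic voicing: voiceless stops become voiced between vowels. /t/ is underlying.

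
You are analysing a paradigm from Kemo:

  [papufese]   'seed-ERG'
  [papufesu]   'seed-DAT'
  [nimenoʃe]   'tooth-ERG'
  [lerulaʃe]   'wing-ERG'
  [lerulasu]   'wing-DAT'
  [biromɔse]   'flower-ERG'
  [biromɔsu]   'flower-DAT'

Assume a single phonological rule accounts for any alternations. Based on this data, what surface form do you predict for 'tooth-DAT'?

The root 'wing' surfaces as [lerulaʃe] and [lerulasu], with a stem-final [ʃ] ~ [s] alternation.
Compare 'seed', with invariant [s] in [papufese] and [papufesu]: an analysis with underlying /s/ and a rule producing [ʃ] before the ERG suffix would wrongly predict alternation here too.
The underlying segment must be /ʃ/; palato-alveolar /ʃ/ becomes [s] when no front vowel follows, yielding [s] there.
From [nimenoʃe] the stem 'tooth' is /nimenoʃ/; when no front vowel follows this yields [nimenosu].

[nimenosu]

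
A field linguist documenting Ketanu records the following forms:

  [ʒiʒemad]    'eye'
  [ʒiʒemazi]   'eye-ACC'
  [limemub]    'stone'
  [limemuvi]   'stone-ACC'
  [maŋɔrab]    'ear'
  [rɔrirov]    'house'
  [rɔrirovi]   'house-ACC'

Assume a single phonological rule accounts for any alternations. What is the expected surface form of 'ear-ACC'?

[maŋɔravi]

'stone' shows [b] ~ [v] at the end of the stem ([limemub] vs [limemuvi]).
If /v/ were underlying and a rule turned it into [b] in isolation, 'house' would also alternate; but it has [v] in both [rɔrirov] and [rɔrirovi].
The alternation reflects intervocalic spirantization: voiced stops become fricatives between vowels. /b/ is underlying.
The one attested form of 'ear', [maŋɔrab], shows underlying /maŋɔrab/. Applying the same rule between vowels gives [maŋɔravi].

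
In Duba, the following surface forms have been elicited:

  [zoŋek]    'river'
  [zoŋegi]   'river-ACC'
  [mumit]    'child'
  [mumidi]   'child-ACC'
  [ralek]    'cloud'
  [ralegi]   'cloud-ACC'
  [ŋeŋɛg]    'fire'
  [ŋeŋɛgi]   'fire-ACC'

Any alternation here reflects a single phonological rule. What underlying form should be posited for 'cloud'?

/ralek/

In [ralek] and [ralegi] the final segment of 'cloud' alternates: [k] ~ [g].
But 'fire' keeps [g] in both environments ([ŋeŋɛg], [ŋeŋɛgi]), so there is no rule changing /g/ to [k] in isolation.
Therefore /k/ is basic and [g] is derived by intervocalic voicing (voiceless stops become voiced between vowels).
The underlying form of 'cloud' is therefore /ralek/.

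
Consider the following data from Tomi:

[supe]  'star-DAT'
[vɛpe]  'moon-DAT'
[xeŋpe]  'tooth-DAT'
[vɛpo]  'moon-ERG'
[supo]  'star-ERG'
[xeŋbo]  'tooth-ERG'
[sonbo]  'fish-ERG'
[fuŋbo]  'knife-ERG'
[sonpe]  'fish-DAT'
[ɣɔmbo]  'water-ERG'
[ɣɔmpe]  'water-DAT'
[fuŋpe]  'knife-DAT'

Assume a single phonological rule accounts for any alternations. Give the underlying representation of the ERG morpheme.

/-bo/

The ERG suffix surfaces as [-bo] and [-po], depending on the final segment of the stem.
The DAT suffix, which begins with [p], is invariant after every stem; so [p] is not altered by any rule here.
The ERG suffix is therefore /-bo/ underlyingly, with post-vocalic devoicing: voiced stops become voiceless after a vowel.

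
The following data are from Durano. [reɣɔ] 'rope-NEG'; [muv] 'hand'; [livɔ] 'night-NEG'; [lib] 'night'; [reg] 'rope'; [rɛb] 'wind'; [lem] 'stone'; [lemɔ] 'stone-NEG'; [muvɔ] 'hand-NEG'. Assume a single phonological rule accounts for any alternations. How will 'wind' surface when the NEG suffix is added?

The root 'night' surfaces as [lib] and [livɔ], with a stem-final [b] ~ [v] alternation.
Compare 'hand', with invariant [v] in [muv] and [muvɔ]: an analysis with underlying /v/ and a rule producing [b] in isolation would wrongly predict alternation here too.
Therefore /b/ is basic and [v] is derived by intervocalic spirantization (voiced stops become fricatives between vowels).
From [rɛb] the stem 'wind' is /rɛb/; between vowels this yields [rɛvɔ].

[rɛvɔ]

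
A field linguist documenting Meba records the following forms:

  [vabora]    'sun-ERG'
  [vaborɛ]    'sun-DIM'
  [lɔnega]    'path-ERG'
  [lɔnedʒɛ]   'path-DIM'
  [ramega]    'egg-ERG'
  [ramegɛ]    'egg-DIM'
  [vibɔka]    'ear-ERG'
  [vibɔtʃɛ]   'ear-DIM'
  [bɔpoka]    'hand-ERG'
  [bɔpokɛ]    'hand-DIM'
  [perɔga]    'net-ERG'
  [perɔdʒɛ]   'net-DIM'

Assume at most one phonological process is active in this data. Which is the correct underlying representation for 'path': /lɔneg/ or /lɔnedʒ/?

/lɔnedʒ/

'path' shows [g] ~ [dʒ] at the end of the stem ([lɔnega] vs [lɔnedʒɛ]).
But 'egg' keeps [g] in both environments ([ramega], [ramegɛ]), so there is no rule changing /g/ to [dʒ] before the DIM suffix.
So /dʒ/ is underlying, and a rule of depalatalization — palato-alveolar /tʃ/ and /dʒ/ become [k] and [g] when no front vowel follows — gives [g].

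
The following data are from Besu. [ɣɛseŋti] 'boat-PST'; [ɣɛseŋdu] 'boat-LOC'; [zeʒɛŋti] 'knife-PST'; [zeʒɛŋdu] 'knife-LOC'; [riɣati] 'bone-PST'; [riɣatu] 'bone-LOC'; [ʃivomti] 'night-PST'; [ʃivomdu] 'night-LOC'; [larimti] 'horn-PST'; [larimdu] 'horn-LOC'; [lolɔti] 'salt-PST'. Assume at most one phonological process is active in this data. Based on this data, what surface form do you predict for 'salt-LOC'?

[lolɔtu]

The LOC suffix surfaces as [-du] and [-tu], depending on the final segment of the stem.
By contrast the PST suffix keeps its initial [t] throughout — that segment must be underlying.
The LOC suffix is therefore /-du/ underlyingly, with post-vocalic devoicing: voiced stops become voiceless after a vowel.
After 'salt', which ends in a vowel, the suffix surfaces as [-tu], giving [lolɔtu].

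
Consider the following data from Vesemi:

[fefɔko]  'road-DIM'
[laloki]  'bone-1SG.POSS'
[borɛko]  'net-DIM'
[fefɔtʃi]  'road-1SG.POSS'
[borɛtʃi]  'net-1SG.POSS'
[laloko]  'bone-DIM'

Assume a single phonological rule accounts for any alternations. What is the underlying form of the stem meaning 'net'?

In [borɛko] and [borɛtʃi] the final segment of 'net' alternates: [k] ~ [tʃ].
If /k/ were underlying and a rule turned it into [tʃ] before the 1SG.POSS suffix, 'bone' would also alternate; but it has [k] in both [laloko] and [laloki].
So /tʃ/ is underlying, and a rule of depalatalization — palato-alveolar /tʃ/ becomes [k] when no front vowel follows — gives [k].
Hence 'net' is /borɛtʃ/ underlyingly.

/borɛtʃ/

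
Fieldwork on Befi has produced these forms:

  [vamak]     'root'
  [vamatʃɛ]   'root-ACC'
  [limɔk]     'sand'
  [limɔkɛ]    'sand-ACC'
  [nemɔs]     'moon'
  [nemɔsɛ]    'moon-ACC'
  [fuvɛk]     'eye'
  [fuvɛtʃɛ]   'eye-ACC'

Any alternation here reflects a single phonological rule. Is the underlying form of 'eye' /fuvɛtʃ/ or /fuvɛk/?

/fuvɛtʃ/

'eye' shows [k] ~ [tʃ] at the end of the stem ([fuvɛk] vs [fuvɛtʃɛ]).
If /k/ were underlying and a rule turned it into [tʃ] before the ACC suffix, 'sand' would also alternate; but it has [k] in both [limɔk] and [limɔkɛ].
So /tʃ/ is underlying, and a rule of depalatalization — palato-alveolar /tʃ/ becomes [k] when no front vowel follows — gives [k].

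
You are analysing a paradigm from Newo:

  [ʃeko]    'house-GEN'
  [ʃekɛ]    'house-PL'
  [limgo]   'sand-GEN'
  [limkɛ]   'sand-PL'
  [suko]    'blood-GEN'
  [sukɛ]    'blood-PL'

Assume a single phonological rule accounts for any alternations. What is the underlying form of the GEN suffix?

The GEN suffix surfaces as [-go] and [-ko], depending on the final segment of the stem.
The PL suffix, which begins with [k], is invariant after every stem; so [k] is not altered by any rule here.
So the underlying form is /-go/, and voiced stops become voiceless after a vowel.

/-go/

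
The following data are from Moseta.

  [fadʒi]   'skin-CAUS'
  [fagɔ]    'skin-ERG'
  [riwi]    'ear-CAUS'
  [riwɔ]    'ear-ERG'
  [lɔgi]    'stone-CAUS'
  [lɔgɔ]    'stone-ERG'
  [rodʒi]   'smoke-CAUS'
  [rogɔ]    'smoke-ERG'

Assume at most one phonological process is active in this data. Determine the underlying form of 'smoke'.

/rodʒ/

The root 'smoke' surfaces as [rodʒi] and [rogɔ], with a stem-final [dʒ] ~ [g] alternation.
The stem 'stone' ([lɔgi], [lɔgɔ]) shows [g] unchanged in both environments, so [g] cannot be basic with [dʒ] derived before the CAUS suffix.
The alternation reflects depalatalization: palato-alveolar /dʒ/ becomes [g] when no front vowel follows. /dʒ/ is underlying.
So 'smoke' = /rodʒ/.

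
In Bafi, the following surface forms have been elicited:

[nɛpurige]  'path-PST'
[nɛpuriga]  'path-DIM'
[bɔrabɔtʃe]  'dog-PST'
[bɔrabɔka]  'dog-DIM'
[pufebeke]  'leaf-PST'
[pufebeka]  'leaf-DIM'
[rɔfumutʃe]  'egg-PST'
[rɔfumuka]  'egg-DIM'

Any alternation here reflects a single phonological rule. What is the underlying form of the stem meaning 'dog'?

In [bɔrabɔtʃe] and [bɔrabɔka] the final segment of 'dog' alternates: [tʃ] ~ [k].
If /k/ were underlying and a rule turned it into [tʃ] before the PST suffix, 'leaf' would also alternate; but it has [k] in both [pufebeke] and [pufebeka].
Therefore /tʃ/ is basic and [k] is derived by depalatalization (palato-alveolar /tʃ/ becomes [k] when no front vowel follows).

/bɔrabɔtʃ/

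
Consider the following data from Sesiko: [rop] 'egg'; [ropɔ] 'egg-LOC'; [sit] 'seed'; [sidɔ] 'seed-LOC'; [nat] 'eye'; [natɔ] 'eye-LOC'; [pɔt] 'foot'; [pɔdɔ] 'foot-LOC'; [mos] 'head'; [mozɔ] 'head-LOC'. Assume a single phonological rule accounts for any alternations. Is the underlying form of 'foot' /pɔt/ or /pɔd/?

/pɔd/

The root 'foot' surfaces as [pɔt] and [pɔdɔ], with a stem-final [t] ~ [d] alternation.
But 'eye' keeps [t] in both environments ([nat], [natɔ]), so there is no rule changing /t/ to [d] before the LOC suffix.
The alternation reflects word-final obstruent devoicing: voiced obstruents become voiceless word-finally. /d/ is underlying.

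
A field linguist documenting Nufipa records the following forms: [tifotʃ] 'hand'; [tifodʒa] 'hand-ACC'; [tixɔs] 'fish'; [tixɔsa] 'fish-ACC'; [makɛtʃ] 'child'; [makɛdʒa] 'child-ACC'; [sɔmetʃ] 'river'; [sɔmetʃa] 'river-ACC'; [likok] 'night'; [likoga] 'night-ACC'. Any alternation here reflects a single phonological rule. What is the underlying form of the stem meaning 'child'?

In [makɛtʃ] and [makɛdʒa] the final segment of 'child' alternates: [tʃ] ~ [dʒ].
But 'river' keeps [tʃ] in both environments ([sɔmetʃ], [sɔmetʃa]), so there is no rule changing /tʃ/ to [dʒ] before the ACC suffix.
So /dʒ/ is underlying, and a rule of word-final obstruent devoicing — voiced obstruents become voiceless word-finally — gives [tʃ].
The underlying form of 'child' is therefore /makɛdʒ/.

/makɛdʒ/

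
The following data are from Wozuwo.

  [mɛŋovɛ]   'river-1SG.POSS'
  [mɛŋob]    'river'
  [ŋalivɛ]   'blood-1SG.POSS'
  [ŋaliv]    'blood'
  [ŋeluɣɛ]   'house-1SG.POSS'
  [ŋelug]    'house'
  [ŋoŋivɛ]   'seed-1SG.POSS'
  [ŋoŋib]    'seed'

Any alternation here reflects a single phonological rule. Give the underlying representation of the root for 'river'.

/mɛŋob/

The stem for 'river' ends in [v] in [mɛŋovɛ] but [b] in [mɛŋob].
The stem 'blood' ([ŋalivɛ], [ŋaliv]) shows [v] unchanged in both environments, so [v] cannot be basic with [b] derived in isolation.
So /b/ is underlying, and a rule of intervocalic spirantization — voiced stops become fricatives between vowels — gives [v].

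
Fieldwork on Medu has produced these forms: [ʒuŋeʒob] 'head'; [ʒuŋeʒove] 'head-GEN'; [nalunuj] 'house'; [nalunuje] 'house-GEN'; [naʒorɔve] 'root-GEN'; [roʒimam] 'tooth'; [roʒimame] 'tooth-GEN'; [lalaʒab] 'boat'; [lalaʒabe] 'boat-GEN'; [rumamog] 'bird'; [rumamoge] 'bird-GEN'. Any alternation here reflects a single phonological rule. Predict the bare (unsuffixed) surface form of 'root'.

[naʒorɔb]

'head' shows [b] ~ [v] at the end of the stem ([ʒuŋeʒob] vs [ʒuŋeʒove]).
Compare 'boat', with invariant [b] in [lalaʒab] and [lalaʒabe]: an analysis with underlying /b/ and a rule producing [v] before the GEN suffix would wrongly predict alternation here too.
So /v/ is underlying, and a rule of word-final hardening — voiced fricatives become stops word-finally — gives [b].
From [naʒorɔve] the stem 'root' is /naʒorɔv/; word-finally this yields [naʒorɔb].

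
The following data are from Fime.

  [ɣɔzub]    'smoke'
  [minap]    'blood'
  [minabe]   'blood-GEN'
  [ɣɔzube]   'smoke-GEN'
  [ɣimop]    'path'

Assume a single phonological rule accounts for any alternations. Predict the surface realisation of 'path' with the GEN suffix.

The root 'blood' surfaces as [minabe] and [minap], with a stem-final [b] ~ [p] alternation.
The stem 'smoke' ([ɣɔzube], [ɣɔzub]) shows [b] unchanged in both environments, so [b] cannot be basic with [p] derived in isolation.
The alternation reflects intervocalic voicing: voiceless stops become voiced between vowels. /p/ is underlying.
From [ɣimop] the stem 'path' is /ɣimop/; between vowels this yields [ɣimobe].

[ɣimobe]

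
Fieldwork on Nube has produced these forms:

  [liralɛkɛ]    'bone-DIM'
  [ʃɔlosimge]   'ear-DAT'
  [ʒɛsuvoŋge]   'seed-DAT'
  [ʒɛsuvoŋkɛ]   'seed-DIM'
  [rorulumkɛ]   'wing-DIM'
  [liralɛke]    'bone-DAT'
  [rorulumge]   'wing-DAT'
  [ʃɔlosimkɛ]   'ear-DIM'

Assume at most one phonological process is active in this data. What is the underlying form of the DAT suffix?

/-ge/

The DAT morpheme has two allomorphs, [-ge] and [-ke].
The DIM suffix, which begins with [k], is invariant after every stem; so [k] is not altered by any rule here.
The DAT suffix is therefore /-ge/ underlyingly, with post-vocalic devoicing: voiced stops become voiceless after a vowel.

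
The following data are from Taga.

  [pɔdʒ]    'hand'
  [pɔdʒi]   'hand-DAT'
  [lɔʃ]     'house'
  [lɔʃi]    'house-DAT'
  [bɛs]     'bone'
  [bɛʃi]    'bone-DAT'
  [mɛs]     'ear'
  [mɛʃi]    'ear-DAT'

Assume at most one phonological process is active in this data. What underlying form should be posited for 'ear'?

In [mɛs] and [mɛʃi] the final segment of 'ear' alternates: [s] ~ [ʃ].
But 'house' keeps [ʃ] in both environments ([lɔʃ], [lɔʃi]), so there is no rule changing /ʃ/ to [s] in isolation.
The alternation reflects palatalization before a front vowel: /s/ becomes palato-alveolar [ʃ] before a front vowel. /s/ is underlying.
The underlying form of 'ear' is therefore /mɛs/.

/mɛs/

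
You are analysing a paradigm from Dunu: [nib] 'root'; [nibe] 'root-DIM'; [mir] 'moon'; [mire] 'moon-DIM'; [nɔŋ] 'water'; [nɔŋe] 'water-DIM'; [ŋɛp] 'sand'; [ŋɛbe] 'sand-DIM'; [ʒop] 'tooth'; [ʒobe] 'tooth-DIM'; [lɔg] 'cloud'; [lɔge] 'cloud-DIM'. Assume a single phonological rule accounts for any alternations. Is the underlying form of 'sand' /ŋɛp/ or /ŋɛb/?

The stem for 'sand' ends in [p] in [ŋɛp] but [b] in [ŋɛbe].
Compare 'root', with invariant [b] in [nib] and [nibe]: an analysis with underlying /b/ and a rule producing [p] in isolation would wrongly predict alternation here too.
The alternation reflects intervocalic voicing: voiceless stops become voiced between vowels. /p/ is underlying.

/ŋɛp/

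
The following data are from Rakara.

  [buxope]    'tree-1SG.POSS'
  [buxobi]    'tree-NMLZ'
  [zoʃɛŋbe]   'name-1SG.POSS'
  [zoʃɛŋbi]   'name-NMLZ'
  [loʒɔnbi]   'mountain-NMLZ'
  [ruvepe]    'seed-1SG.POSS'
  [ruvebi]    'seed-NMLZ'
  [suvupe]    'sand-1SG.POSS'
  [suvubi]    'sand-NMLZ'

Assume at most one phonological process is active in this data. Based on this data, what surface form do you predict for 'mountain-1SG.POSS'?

The 1SG.POSS morpheme has two allomorphs, [-be] and [-pe].
The NMLZ suffix, which begins with [b], is invariant after every stem; so [b] is not altered by any rule here.
The 1SG.POSS suffix is therefore /-pe/ underlyingly, with post-nasal voicing: voiceless stops become voiced after a nasal.
After 'mountain', which ends in a nasal, the suffix surfaces as [-be], giving [loʒɔnbe].

[loʒɔnbe]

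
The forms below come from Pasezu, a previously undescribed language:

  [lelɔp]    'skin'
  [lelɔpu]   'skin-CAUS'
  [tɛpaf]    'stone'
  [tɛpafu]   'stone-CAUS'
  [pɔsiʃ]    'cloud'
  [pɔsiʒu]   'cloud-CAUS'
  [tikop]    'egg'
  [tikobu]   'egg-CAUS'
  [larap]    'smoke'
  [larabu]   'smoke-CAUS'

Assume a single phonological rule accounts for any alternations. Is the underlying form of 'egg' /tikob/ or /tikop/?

/tikob/

The stem for 'egg' ends in [p] in [tikop] but [b] in [tikobu].
The stem 'skin' ([lelɔp], [lelɔpu]) shows [p] unchanged in both environments, so [p] cannot be basic with [b] derived before the CAUS suffix.
The underlying segment must be /b/; voiced obstruents become voiceless word-finally, yielding [p] there.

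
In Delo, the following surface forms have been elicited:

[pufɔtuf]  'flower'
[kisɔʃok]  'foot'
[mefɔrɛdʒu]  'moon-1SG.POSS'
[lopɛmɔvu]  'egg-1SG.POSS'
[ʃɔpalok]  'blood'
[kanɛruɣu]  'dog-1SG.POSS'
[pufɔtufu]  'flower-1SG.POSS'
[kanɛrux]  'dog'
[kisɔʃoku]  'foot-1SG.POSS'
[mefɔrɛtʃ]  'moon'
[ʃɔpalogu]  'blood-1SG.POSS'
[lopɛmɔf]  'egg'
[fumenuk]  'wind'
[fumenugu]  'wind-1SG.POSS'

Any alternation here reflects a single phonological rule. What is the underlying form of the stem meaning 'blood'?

The stem for 'blood' ends in [k] in [ʃɔpalok] but [g] in [ʃɔpalogu].
If /k/ were underlying and a rule turned it into [g] before the 1SG.POSS suffix, 'foot' would also alternate; but it has [k] in both [kisɔʃok] and [kisɔʃoku].
The alternation reflects word-final obstruent devoicing: voiced obstruents become voiceless word-finally. /g/ is underlying.

/ʃɔpalog/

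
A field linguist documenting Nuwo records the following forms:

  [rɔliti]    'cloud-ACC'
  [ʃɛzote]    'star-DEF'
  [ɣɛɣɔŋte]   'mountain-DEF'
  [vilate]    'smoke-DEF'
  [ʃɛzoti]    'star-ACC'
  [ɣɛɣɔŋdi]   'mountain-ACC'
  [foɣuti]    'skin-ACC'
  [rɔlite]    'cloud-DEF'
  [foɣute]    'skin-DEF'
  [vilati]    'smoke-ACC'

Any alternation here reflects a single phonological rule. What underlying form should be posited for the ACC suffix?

/-di/

The ACC morpheme has two allomorphs, [-di] and [-ti].
By contrast the DEF suffix keeps its initial [t] throughout — that segment must be underlying.
So the underlying form is /-di/, and voiced stops become voiceless after a vowel.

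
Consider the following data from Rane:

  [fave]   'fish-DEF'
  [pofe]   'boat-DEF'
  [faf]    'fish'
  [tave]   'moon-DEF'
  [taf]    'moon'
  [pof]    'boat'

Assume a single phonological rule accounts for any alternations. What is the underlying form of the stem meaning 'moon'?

/tav/

In [taf] and [tave] the final segment of 'moon' alternates: [f] ~ [v].
Compare 'boat', with invariant [f] in [pof] and [pofe]: an analysis with underlying /f/ and a rule producing [v] before the DEF suffix would wrongly predict alternation here too.
Therefore /v/ is basic and [f] is derived by word-final obstruent devoicing (voiced obstruents become voiceless word-finally).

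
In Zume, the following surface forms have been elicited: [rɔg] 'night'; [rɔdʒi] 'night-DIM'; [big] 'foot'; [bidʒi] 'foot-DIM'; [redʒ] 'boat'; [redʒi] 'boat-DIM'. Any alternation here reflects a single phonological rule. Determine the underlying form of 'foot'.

In [big] and [bidʒi] the final segment of 'foot' alternates: [g] ~ [dʒ].
If /dʒ/ were underlying and a rule turned it into [g] in isolation, 'boat' would also alternate; but it has [dʒ] in both [redʒ] and [redʒi].
So /g/ is underlying, and a rule of palatalization before a front vowel — /g/ becomes palato-alveolar [dʒ] before a front vowel — gives [dʒ].

/big/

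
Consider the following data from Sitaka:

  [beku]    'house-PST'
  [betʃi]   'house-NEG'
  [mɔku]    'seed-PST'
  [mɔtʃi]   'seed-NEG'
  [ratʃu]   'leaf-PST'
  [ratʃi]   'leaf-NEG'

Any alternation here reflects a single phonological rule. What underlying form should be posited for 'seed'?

The stem for 'seed' ends in [k] in [mɔku] but [tʃ] in [mɔtʃi].
The stem 'leaf' ([ratʃu], [ratʃi]) shows [tʃ] unchanged in both environments, so [tʃ] cannot be basic with [k] derived before the PST suffix.
The alternation reflects palatalization before a front vowel: /k/ becomes palato-alveolar [tʃ] before a front vowel. /k/ is underlying.
So 'seed' = /mɔk/.

/mɔk/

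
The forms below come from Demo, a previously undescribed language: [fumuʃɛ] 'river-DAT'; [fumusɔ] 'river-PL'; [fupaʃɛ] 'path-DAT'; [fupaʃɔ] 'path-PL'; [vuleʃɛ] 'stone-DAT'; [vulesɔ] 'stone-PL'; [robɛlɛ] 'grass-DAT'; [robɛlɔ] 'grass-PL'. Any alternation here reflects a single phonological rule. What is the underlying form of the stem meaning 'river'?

/fumus/

'river' shows [ʃ] ~ [s] at the end of the stem ([fumuʃɛ] vs [fumusɔ]).
Compare 'path', with invariant [ʃ] in [fupaʃɛ] and [fupaʃɔ]: an analysis with underlying /ʃ/ and a rule producing [s] before the PL suffix would wrongly predict alternation here too.
So /s/ is underlying, and a rule of palatalization before a front vowel — /s/ becomes palato-alveolar [ʃ] before a front vowel — gives [ʃ].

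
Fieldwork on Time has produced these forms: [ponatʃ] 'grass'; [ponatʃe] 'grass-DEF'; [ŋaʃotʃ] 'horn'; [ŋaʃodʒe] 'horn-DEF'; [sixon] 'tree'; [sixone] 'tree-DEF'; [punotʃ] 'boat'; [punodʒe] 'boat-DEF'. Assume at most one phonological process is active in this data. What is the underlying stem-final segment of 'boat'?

/dʒ/

In [punotʃ] and [punodʒe] the final segment of 'boat' alternates: [tʃ] ~ [dʒ].
Compare 'grass', with invariant [tʃ] in [ponatʃ] and [ponatʃe]: an analysis with underlying /tʃ/ and a rule producing [dʒ] before the DEF suffix would wrongly predict alternation here too.
The alternation reflects word-final obstruent devoicing: voiced obstruents become voiceless word-finally. /dʒ/ is underlying.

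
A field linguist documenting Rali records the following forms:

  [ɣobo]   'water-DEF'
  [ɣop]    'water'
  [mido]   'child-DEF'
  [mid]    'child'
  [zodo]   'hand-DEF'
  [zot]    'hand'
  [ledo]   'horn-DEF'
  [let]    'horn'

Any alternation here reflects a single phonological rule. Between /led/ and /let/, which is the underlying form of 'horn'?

In [ledo] and [let] the final segment of 'horn' alternates: [d] ~ [t].
But 'child' keeps [d] in both environments ([mido], [mid]), so there is no rule changing /d/ to [t] in isolation.
The underlying segment must be /t/; voiceless stops become voiced between vowels, yielding [d] there.

/let/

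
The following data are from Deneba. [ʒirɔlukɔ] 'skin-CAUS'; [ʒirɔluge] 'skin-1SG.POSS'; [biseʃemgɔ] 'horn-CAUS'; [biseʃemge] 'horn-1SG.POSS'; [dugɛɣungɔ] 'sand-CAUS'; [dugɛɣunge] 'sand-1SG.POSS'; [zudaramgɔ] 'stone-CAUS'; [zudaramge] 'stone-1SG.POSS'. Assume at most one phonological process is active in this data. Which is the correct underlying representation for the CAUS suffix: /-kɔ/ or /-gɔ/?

The CAUS morpheme has two allomorphs, [-gɔ] and [-kɔ].
By contrast the 1SG.POSS suffix keeps its initial [g] throughout — that segment must be underlying.
So the underlying form is /-kɔ/, and voiceless stops become voiced after a nasal.

/-kɔ/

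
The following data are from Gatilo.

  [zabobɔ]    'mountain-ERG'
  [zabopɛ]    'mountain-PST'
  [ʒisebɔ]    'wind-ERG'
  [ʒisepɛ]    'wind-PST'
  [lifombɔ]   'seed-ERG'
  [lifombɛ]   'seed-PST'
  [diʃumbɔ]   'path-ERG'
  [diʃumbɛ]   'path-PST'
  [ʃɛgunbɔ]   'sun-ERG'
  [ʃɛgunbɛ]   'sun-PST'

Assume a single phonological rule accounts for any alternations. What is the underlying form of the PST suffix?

/-pɛ/

The PST suffix surfaces as [-bɛ] and [-pɛ], depending on the final segment of the stem.
By contrast the ERG suffix keeps its initial [b] throughout — that segment must be underlying.
So the underlying form is /-pɛ/, and voiceless stops become voiced after a nasal.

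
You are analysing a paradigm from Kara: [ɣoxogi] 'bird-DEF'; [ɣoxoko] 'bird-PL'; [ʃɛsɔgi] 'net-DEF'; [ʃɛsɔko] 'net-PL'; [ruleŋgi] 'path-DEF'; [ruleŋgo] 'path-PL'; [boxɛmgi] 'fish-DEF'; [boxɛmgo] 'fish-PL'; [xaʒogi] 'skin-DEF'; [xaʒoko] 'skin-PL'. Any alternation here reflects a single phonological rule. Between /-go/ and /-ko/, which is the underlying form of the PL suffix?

The PL suffix surfaces as [-go] and [-ko], depending on the final segment of the stem.
The DEF suffix, which begins with [g], is invariant after every stem; so [g] is not altered by any rule here.
The PL suffix is therefore /-ko/ underlyingly, with post-nasal voicing: voiceless stops become voiced after a nasal.

/-ko/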